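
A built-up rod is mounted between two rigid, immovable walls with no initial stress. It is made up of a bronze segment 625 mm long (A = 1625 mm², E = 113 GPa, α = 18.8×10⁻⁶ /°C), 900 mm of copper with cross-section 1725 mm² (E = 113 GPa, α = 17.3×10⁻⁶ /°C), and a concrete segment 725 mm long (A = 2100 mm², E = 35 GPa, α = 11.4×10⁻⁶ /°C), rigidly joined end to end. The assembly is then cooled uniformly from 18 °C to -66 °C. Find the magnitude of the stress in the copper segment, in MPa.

σ ≈ 96.9 MPa (tensile)

With the walls removed the bar would change length by δ_free = Σ αᵢΔT Lᵢ = 18.8×10⁻⁶×84×625 + 17.3×10⁻⁶×84×900 + 11.4×10⁻⁶×84×725 = 2.989 mm.
Since the ends are fixed, an axial force P builds up, equal in every segment, with P · Σ Lᵢ/(AᵢEᵢ) = δ_free.
The series flexibility is Σ Lᵢ/(AᵢEᵢ) = 625/(1625×113×10³) + 900/(1725×113×10³) + 725/(2100×35×10³) = 1.788×10⁻⁵ mm/N.
Hence P = δ_free / Σ(L/AE) = 2.989/1.788×10⁻⁵ = 167.1 kN (tensile).
σ_{copper} = P / A = 167100 / 1725 = 96.89 MPa.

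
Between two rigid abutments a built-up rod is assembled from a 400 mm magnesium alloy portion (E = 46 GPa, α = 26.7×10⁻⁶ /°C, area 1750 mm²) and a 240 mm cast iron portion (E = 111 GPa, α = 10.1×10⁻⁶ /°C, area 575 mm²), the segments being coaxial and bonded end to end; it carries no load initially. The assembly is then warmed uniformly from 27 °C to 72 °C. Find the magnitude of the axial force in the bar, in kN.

With the walls removed the bar would change length by δ_free = Σ αᵢΔT Lᵢ = 26.7×10⁻⁶×45×400 + 10.1×10⁻⁶×45×240 = 0.5897 mm.
The walls prevent any net length change, so an axial force P (same in every segment) develops. Compatibility: P · Σ Lᵢ/(AᵢEᵢ) = δ_free.
The series flexibility is Σ Lᵢ/(AᵢEᵢ) = 400/(1750×46×10³) + 240/(575×111×10³) = 8.729×10⁻⁶ mm/N.
So P = 0.5897 / 8.729×10⁻⁶ = 67.55 kN, compressive.

P ≈ 67.6 kN (compressive)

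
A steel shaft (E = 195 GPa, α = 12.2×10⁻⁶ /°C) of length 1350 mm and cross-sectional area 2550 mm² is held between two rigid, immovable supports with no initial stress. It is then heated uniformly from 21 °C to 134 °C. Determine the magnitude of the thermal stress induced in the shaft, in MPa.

The supports are rigid, so the total axial strain is zero. The restrained thermal strain is ε = αΔT = 12.2×10⁻⁶ × 113 = 1378.6×10⁻⁶.
The stress required to suppress this strain is σ = Eε = 195×10³ × 1378.6×10⁻⁶ = 268.8 MPa, compressive since the shaft is trying to expand.

σ ≈ 269 MPa (compressive)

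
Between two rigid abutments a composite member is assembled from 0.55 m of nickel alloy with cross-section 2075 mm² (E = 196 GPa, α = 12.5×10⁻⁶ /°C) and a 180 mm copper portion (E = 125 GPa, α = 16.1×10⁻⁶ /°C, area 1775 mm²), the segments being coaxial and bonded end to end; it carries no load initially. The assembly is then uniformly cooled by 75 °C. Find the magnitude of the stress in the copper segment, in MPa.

Free thermal contraction of the whole bar: Σ αᵢΔT Lᵢ = 12.5×10⁻⁶×75×550 + 16.1×10⁻⁶×75×180 = 0.733 mm.
The rigid supports impose zero overall length change; the single axial force P common to all segments must satisfy P Σ Lᵢ/(AᵢEᵢ) = δ_free.
The series flexibility is Σ Lᵢ/(AᵢEᵢ) = 550/(2075×196×10³) + 180/(1775×125×10³) = 2.164×10⁻⁶ mm/N.
P = 0.733 / 2.164×10⁻⁶ = 338800 N = 338.8 kN, tensile.
σ_{copper} = P / A = 338800 / 1775 = 190.9 MPa.

σ ≈ 191 MPa (tensile)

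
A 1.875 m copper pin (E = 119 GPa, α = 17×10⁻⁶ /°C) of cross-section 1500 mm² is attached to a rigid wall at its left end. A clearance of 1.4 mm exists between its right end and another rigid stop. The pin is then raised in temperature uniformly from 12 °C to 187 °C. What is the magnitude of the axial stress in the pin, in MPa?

Free thermal elongation = αΔT L = 17×10⁻⁶ × 175 × 1875 = 5.578 mm.
The gap closes (δ_free > 1.4 mm) and the wall then resists a further 5.578 − 1.4 = 4.178 mm of expansion.
So σ = E(δ_free − g)/L = 119×10³ × 4.178/1875 = 265.2 MPa.

σ ≈ 265 MPa (compressive)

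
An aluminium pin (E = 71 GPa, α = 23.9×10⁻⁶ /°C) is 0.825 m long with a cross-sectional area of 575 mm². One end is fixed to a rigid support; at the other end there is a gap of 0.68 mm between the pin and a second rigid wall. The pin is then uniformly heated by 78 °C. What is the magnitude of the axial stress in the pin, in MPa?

Free thermal elongation = αΔT L = 23.9×10⁻⁶ × 78 × 825 = 1.538 mm.
This exceeds the 0.68 mm gap, so the wall pushes back. The portion of expansion that must be recovered elastically is δ_free − gap = 1.538 − 0.68 = 0.858 mm.
Compatibility: PL/(AE) = 0.858 mm, so σ = P/A = E × (0.858/825) = 73.84 MPa.

σ ≈ 73.8 MPa (compressive)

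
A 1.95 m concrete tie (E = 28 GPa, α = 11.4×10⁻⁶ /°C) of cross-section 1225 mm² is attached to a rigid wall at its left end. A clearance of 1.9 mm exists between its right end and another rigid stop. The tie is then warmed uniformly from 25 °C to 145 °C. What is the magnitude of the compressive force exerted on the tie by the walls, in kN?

If the wall were absent the tie would grow by αΔT L = 11.4×10⁻⁶ × 120 × 1950 = 2.668 mm.
The gap closes (δ_free > 1.9 mm) and the wall then resists a further 2.668 − 1.9 = 0.7676 mm of expansion.
So σ = E(δ_free − g)/L = 28×10³ × 0.7676/1950 = 11.02 MPa.
Force on the wall = σA = 11.02 × 1225 mm² = 13.5 kN.

P ≈ 13.5 kN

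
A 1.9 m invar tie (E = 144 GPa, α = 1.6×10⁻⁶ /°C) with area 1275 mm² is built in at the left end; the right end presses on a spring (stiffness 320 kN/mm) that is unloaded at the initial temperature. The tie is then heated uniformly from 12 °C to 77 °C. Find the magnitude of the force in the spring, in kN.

P ≈ 14.7 kN

Free thermal expansion: δ_free = αΔT L = 1.6×10⁻⁶ × 65 × 1900 = 0.1976 mm.
With a force P in the spring, the elastic change of the tie is PL/(AE) and that of the spring is P/k; compatibility requires their sum to equal δ_free.
P [ L/(AE) + 1/k ] = δ_free → P [ 1900/(1275×144×10³) + 1/(320×10³) ] = 0.1976.
P = 0.1976 / 1.347×10⁻⁵ = 14670 N.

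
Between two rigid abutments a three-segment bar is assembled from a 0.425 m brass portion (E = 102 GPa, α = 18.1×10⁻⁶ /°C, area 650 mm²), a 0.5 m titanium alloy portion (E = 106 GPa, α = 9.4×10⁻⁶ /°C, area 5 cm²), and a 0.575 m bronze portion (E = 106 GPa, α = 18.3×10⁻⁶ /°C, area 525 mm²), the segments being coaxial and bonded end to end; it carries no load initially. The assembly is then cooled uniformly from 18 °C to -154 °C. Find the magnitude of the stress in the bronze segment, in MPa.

σ ≈ 287 MPa (tensile)

With the walls removed the bar would change length by δ_free = Σ αᵢΔT Lᵢ = 18.1×10⁻⁶×172×425 + 9.4×10⁻⁶×172×500 + 18.3×10⁻⁶×172×575 = 3.941 mm.
Since the ends are fixed, an axial force P builds up, equal in every segment, with P · Σ Lᵢ/(AᵢEᵢ) = δ_free.
The series flexibility is Σ Lᵢ/(AᵢEᵢ) = 425/(650×102×10³) + 500/(500×106×10³) + 575/(525×106×10³) = 2.618×10⁻⁵ mm/N.
Hence P = δ_free / Σ(L/AE) = 3.941/2.618×10⁻⁵ = 150.6 kN (tensile).
σ_{bronze} = P / A = 150600 / 525 = 286.8 MPa.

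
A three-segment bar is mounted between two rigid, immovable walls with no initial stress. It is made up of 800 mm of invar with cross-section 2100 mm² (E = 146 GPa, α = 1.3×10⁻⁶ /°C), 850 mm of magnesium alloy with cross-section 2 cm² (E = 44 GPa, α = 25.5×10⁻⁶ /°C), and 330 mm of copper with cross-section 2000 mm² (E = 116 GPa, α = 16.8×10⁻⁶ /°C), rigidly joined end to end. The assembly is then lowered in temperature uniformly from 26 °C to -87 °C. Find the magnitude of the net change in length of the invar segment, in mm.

|ΔL| ≈ 0.0347 mm

With the walls removed the bar would change length by δ_free = Σ αᵢΔT Lᵢ = 1.3×10⁻⁶×113×800 + 25.5×10⁻⁶×113×850 + 16.8×10⁻⁶×113×330 = 3.193 mm.
The rigid supports impose zero overall length change; the single axial force P common to all segments must satisfy P Σ Lᵢ/(AᵢEᵢ) = δ_free.
The series flexibility is Σ Lᵢ/(AᵢEᵢ) = 800/(2100×146×10³) + 850/(200×44×10³) + 330/(2000×116×10³) = 0.0001006 mm/N.
Hence P = δ_free / Σ(L/AE) = 3.193/0.0001006 = 31.74 kN (tensile).
For the invar segment, free thermal change = 1.3×10⁻⁶×113×800 = 0.1175 mm and elastic change from P = 31740×800/(2100×146×10³) = 0.08281 mm; these oppose, so the net change is 0.0347 mm (segment shortens).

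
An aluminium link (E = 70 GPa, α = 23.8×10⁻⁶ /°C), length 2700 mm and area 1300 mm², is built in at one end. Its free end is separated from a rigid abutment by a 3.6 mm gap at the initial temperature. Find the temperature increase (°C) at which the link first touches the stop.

The gap closes when αΔT L = 3.6 mm, since the link is still unstressed at that instant.
So ΔT = g/(αL) = 3.6/(23.8×10⁻⁶ × 2700) = 56.02 °C.

ΔT ≈ 56 °C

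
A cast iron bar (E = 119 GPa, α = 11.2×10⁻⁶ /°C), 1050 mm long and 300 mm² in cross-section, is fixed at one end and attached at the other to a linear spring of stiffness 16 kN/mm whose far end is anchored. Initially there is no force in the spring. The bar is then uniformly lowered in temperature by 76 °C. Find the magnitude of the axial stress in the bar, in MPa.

σ ≈ 32.4 MPa (tensile)

If the spring were absent the bar would shorten by αΔT L = 11.2×10⁻⁶ × 76 × 1050 = 0.8938 mm.
Let P be the tensile force in the spring. The bar extends elastically by PL/(AE) and the spring stretches by P/k; together these equal δ_free.
So P = δ_free / [L/(AE) + 1/k] = 0.8938 / [ 1050/(300×119×10³) + 1/(16×10³) ].
P = 0.8938 / 9.191×10⁻⁵ = 9724 N.
σ = P/A = 9724/300 = 32.41 MPa.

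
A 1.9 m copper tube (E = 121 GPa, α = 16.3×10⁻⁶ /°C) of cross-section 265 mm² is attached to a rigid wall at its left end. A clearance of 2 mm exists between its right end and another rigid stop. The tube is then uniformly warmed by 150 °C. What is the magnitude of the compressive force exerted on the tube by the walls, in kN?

P ≈ 44.6 kN

Free thermal elongation = αΔT L = 16.3×10⁻⁶ × 150 × 1900 = 4.646 mm.
The gap closes (δ_free > 2 mm) and the wall then resists a further 4.646 − 2 = 2.646 mm of expansion.
That suppressed elongation corresponds to σ = E·Δ/L = 121×10³ × 2.646/1900 = 168.5 MPa.
P = σA = 168.5 × 265 = 44.65 kN.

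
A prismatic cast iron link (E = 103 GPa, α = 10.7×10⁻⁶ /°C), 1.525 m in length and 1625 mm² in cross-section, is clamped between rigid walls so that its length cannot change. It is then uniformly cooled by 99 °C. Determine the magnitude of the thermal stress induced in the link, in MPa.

With length fixed, the mechanical strain must cancel the thermal strain αΔT = 10.7×10⁻⁶ × 99 = 1059.3×10⁻⁶.
σ = EαΔT = 103×10³ × 10.7×10⁻⁶ × 99 = 109.1 MPa (tensile; the link is trying to contract).

σ ≈ 109 MPa (tensile)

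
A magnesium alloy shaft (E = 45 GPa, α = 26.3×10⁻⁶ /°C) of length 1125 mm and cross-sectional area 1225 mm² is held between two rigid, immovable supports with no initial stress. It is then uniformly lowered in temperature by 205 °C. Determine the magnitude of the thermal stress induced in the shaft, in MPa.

Because both ends are immovable the net strain is zero, and the suppressed thermal strain is αΔT = 26.3×10⁻⁶ × 205 = 5391.5×10⁻⁶.
Hence σ = E·αΔT = 45×10³ × 5391.5×10⁻⁶ = 242.6 MPa, tensile.

σ ≈ 243 MPa (tensile)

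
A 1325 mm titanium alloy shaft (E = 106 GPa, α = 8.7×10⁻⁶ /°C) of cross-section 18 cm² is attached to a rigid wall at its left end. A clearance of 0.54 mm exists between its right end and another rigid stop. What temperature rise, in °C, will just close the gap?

ΔT ≈ 46.8 °C

Contact occurs when the free expansion equals the gap: αΔT L = 0.54 mm.
ΔT = 0.54 / (8.7×10⁻⁶ × 1325) = 46.84 °C.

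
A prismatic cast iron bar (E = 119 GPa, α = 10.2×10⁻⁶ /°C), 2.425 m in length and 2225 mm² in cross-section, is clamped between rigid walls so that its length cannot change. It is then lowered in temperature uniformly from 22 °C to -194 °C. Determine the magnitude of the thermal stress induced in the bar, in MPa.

Because both ends are immovable the net strain is zero, and the suppressed thermal strain is αΔT = 10.2×10⁻⁶ × 216 = 2203.2×10⁻⁶.
Hence σ = E·αΔT = 119×10³ × 2203.2×10⁻⁶ = 262.2 MPa, tensile.

σ ≈ 262 MPa (tensile)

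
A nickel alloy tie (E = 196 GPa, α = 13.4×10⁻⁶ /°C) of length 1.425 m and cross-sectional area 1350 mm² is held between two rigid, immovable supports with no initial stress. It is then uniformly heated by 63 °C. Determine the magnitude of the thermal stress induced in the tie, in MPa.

σ ≈ 165 MPa (compressive)

Because both ends are immovable the net strain is zero, and the suppressed thermal strain is αΔT = 13.4×10⁻⁶ × 63 = 844.2×10⁻⁶.
The stress required to suppress this strain is σ = Eε = 196×10³ × 844.2×10⁻⁶ = 165.5 MPa, compressive since the tie is trying to expand.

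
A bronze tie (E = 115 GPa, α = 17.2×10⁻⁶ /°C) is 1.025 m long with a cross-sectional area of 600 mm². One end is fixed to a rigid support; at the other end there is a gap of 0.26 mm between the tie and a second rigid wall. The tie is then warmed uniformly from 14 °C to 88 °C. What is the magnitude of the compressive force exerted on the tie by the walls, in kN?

P ≈ 70.3 kN

Unrestrained expansion: δ_free = αΔT L = 17.2×10⁻⁶ × 74 × 1025 = 1.305 mm.
After closing the 0.26 mm clearance, 1.305 − 0.26 = 1.045 mm of expansion remains to be suppressed by the wall.
That suppressed elongation corresponds to σ = E·Δ/L = 115×10³ × 1.045/1025 = 117.2 MPa.
Force on the wall = σA = 117.2 × 600 mm² = 70.32 kN.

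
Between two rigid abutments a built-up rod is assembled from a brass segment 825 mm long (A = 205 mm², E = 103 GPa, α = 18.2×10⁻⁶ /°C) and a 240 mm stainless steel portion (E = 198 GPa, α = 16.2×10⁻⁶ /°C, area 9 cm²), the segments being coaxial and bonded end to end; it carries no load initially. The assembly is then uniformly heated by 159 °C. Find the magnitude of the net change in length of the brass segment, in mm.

With the walls removed the bar would change length by δ_free = Σ αᵢΔT Lᵢ = 18.2×10⁻⁶×159×825 + 16.2×10⁻⁶×159×240 = 3.006 mm.
The rigid supports impose zero overall length change; the single axial force P common to all segments must satisfy P Σ Lᵢ/(AᵢEᵢ) = δ_free.
The series flexibility is Σ Lᵢ/(AᵢEᵢ) = 825/(205×103×10³) + 240/(900×198×10³) = 4.042×10⁻⁵ mm/N.
So P = 3.006 / 4.042×10⁻⁵ = 74.36 kN, compressive.
For the brass segment, free thermal change = 18.2×10⁻⁶×159×825 = 2.387 mm and elastic change from P = 74360×825/(205×103×10³) = 2.905 mm; these oppose, so the net change is 0.518 mm (segment shortens).

|ΔL| ≈ 0.518 mm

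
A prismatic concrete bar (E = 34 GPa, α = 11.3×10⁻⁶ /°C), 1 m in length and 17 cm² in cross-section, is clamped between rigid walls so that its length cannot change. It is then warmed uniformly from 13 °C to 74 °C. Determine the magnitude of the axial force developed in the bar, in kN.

The ends cannot move, so σ = EαΔT = 34×10³ × 11.3×10⁻⁶ × 61 = 23.44 MPa.
Then P = σA = 23.44 × 1700 mm² = 39.84 kN, compressive.

P ≈ 39.8 kN (compressive)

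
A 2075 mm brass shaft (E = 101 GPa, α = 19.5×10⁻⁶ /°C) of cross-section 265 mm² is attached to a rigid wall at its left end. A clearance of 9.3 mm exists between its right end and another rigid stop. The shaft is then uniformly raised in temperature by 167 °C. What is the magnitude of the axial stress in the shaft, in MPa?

Free thermal elongation = αΔT L = 19.5×10⁻⁶ × 167 × 2075 = 6.757 mm.
Since δ_free = 6.76 mm is less than the 9.3 mm gap, the shaft never touches the wall. No axial force develops.

σ ≈ 0 MPa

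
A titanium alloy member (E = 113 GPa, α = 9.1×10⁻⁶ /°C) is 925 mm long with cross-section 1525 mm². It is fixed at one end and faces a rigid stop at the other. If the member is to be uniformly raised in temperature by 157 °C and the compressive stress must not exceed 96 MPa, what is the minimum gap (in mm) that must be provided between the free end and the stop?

g ≈ 0.536 mm

With no wall the member would lengthen by αΔT L = 9.1×10⁻⁶ × 157 × 925 = 1.322 mm.
A stress of 96 MPa corresponds to the wall pushing the member back by σL/E = 96×925/(113×10³) = 0.7858 mm.
The gap must absorb the remainder: g_min = 1.322 − 0.7858 = 0.5357 mm.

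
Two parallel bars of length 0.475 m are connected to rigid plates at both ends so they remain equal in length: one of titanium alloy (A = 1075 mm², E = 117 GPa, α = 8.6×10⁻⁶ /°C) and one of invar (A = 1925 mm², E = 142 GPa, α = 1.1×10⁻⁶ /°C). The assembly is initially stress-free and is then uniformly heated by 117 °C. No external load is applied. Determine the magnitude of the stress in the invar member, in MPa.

σ ≈ 39.3 MPa (tensile)

Equilibrium of a rigid end plate with no external load gives equal and opposite internal forces ±P in the two members. Since α_{titanium alloy} > α_{invar}, heating drives the titanium alloy into compression and the invar into tension.
Equating the net (thermal + elastic) strains gives |α₁ − α₂|·ΔT = P·[1/(A₁E₁) + 1/(A₂E₂)].
|α₁ − α₂|·ΔT = 7.5×10⁻⁶ × 117 = 0.0008775.
1/(A₁E₁) + 1/(A₂E₂) = 1/(1075×117×10³) + 1/(1925×142×10³) = 1.161×10⁻⁸ N⁻¹.
So P = 0.0008775 / 1.161×10⁻⁸ = 75.59 kN.
σ_{invar} = P/A₂ = 75590/1925 = 39.27 MPa, tensile.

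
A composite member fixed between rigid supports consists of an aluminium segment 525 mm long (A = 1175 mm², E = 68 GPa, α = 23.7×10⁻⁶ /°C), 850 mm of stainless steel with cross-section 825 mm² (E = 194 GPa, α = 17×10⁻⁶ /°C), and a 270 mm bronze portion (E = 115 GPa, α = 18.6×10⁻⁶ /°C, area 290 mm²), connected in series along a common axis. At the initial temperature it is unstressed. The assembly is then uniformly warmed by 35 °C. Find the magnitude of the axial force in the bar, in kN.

Free thermal expansion of the whole bar: Σ αᵢΔT Lᵢ = 23.7×10⁻⁶×35×525 + 17×10⁻⁶×35×850 + 18.6×10⁻⁶×35×270 = 1.117 mm.
Since the ends are fixed, an axial force P builds up, equal in every segment, with P · Σ Lᵢ/(AᵢEᵢ) = δ_free.
Σ Lᵢ/(AᵢEᵢ) = 525/(1175×68×10³) + 850/(825×194×10³) + 270/(290×115×10³) = 1.998×10⁻⁵ mm/N.
P = 1.117 / 1.998×10⁻⁵ = 55910 N = 55.91 kN, compressive.

P ≈ 55.9 kN (compressive)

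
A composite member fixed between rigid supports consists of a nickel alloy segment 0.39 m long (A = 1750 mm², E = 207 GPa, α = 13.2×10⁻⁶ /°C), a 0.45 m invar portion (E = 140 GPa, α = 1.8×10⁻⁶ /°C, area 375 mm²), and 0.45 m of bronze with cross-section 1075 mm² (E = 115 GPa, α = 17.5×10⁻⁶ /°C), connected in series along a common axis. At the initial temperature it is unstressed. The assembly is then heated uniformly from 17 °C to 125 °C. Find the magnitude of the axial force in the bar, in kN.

P ≈ 112 kN (compressive)

With the walls removed the bar would change length by δ_free = Σ αᵢΔT Lᵢ = 13.2×10⁻⁶×108×390 + 1.8×10⁻⁶×108×450 + 17.5×10⁻⁶×108×450 = 1.494 mm.
Since the ends are fixed, an axial force P builds up, equal in every segment, with P · Σ Lᵢ/(AᵢEᵢ) = δ_free.
Σ Lᵢ/(AᵢEᵢ) = 390/(1750×207×10³) + 450/(375×140×10³) + 450/(1075×115×10³) = 1.329×10⁻⁵ mm/N.
Hence P = δ_free / Σ(L/AE) = 1.494/1.329×10⁻⁵ = 112.4 kN (compressive).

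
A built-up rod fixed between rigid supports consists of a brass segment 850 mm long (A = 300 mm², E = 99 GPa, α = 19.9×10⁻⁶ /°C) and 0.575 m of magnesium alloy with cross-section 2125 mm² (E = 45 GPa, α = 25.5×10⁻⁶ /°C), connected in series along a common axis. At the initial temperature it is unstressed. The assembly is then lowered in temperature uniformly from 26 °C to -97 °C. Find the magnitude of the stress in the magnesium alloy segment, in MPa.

σ ≈ 52.8 MPa (tensile)

If the supports were absent, the total length change would be Σ αᵢΔT Lᵢ = 19.9×10⁻⁶×123×850 + 25.5×10⁻⁶×123×575 = 3.884 mm.
Since the ends are fixed, an axial force P builds up, equal in every segment, with P · Σ Lᵢ/(AᵢEᵢ) = δ_free.
Σ Lᵢ/(AᵢEᵢ) = 850/(300×99×10³) + 575/(2125×45×10³) = 3.463×10⁻⁵ mm/N.
Hence P = δ_free / Σ(L/AE) = 3.884/3.463×10⁻⁵ = 112.1 kN (tensile).
σ_{magnesium alloy} = P / A = 112100 / 2125 = 52.78 MPa.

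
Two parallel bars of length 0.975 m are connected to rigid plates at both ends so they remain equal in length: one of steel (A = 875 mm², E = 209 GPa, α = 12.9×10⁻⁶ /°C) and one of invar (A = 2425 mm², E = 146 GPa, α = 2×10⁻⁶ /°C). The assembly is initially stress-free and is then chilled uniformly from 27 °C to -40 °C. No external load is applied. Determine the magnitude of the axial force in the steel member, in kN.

P ≈ 88.1 kN (tensile in the steel)

Equilibrium of a rigid end plate with no external load gives equal and opposite internal forces ±P in the two members. Since α_{steel} > α_{invar}, cooling drives the steel into tension and the invar into compression.
Setting the final lengths equal and cancelling L: (α₁ − α₂)ΔT = P/(A₁E₁) + P/(A₂E₂).
|α₁ − α₂|·ΔT = 10.9×10⁻⁶ × 67 = 0.0007303.
1/(A₁E₁) + 1/(A₂E₂) = 1/(875×209×10³) + 1/(2425×146×10³) = 8.293×10⁻⁹ N⁻¹.
P = 0.0007303 / 8.293×10⁻⁹ = 88070 N = 88.07 kN.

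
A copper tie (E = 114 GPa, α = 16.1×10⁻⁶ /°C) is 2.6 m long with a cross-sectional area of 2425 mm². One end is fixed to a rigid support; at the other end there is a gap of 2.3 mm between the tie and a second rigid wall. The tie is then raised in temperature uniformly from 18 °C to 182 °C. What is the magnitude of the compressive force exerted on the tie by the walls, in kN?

P ≈ 485 kN

Unrestrained expansion: δ_free = αΔT L = 16.1×10⁻⁶ × 164 × 2600 = 6.865 mm.
After closing the 2.3 mm clearance, 6.865 − 2.3 = 4.565 mm of expansion remains to be suppressed by the wall.
So σ = E(δ_free − g)/L = 114×10³ × 4.565/2600 = 200.2 MPa.
Force on the wall = σA = 200.2 × 2425 mm² = 485.4 kN.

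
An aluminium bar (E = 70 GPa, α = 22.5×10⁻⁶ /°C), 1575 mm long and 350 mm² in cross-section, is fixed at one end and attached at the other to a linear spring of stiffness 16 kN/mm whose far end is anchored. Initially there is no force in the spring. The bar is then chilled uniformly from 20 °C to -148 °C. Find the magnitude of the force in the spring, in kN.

The unrestrained thermal change is αΔT L = 22.5×10⁻⁶ × 168 × 1575 = 5.953 mm.
Let P be the tensile force in the spring. The bar extends elastically by PL/(AE) and the spring stretches by P/k; together these equal δ_free.
P [ L/(AE) + 1/k ] = δ_free → P [ 1575/(350×70×10³) + 1/(16×10³) ] = 5.953.
P = 5.953 / 0.0001268 = 46960 N.

P ≈ 47 kN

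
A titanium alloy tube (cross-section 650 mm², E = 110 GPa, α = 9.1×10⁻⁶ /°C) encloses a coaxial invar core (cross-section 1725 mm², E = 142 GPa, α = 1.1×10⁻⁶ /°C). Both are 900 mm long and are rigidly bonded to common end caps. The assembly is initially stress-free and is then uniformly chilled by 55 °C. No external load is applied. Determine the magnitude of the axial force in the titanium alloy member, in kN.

The titanium alloy has the larger α, so on cooling it would change length more than the invar if both were free. The rigid plates force a common final length, so the titanium alloy is put into tension and the invar into compression, with equal and opposite forces P (no external load).
Compatibility of the two members (thermal + elastic change equal): (α₁ − α₂)ΔT = P·[1/(A₁E₁) + 1/(A₂E₂)].
|α₁ − α₂|·ΔT = 8×10⁻⁶ × 55 = 0.00044.
1/(A₁E₁) + 1/(A₂E₂) = 1/(650×110×10³) + 1/(1725×142×10³) = 1.807×10⁻⁸ N⁻¹.
P = 0.00044 / 1.807×10⁻⁸ = 24350 N = 24.35 kN.

P ≈ 24.4 kN (tensile in the titanium alloy)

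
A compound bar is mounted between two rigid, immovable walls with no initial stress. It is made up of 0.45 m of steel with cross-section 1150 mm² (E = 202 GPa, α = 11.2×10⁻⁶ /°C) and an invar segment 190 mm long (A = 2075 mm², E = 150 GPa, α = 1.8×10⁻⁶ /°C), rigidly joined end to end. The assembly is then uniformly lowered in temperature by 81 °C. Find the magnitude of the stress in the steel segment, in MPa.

σ ≈ 149 MPa (tensile)

Free thermal contraction of the whole bar: Σ αᵢΔT Lᵢ = 11.2×10⁻⁶×81×450 + 1.8×10⁻⁶×81×190 = 0.4359 mm.
The rigid supports impose zero overall length change; the single axial force P common to all segments must satisfy P Σ Lᵢ/(AᵢEᵢ) = δ_free.
The series flexibility is Σ Lᵢ/(AᵢEᵢ) = 450/(1150×202×10³) + 190/(2075×150×10³) = 2.548×10⁻⁶ mm/N.
Hence P = δ_free / Σ(L/AE) = 0.4359/2.548×10⁻⁶ = 171.1 kN (tensile).
σ_{steel} = P / A = 171100 / 1150 = 148.8 MPa.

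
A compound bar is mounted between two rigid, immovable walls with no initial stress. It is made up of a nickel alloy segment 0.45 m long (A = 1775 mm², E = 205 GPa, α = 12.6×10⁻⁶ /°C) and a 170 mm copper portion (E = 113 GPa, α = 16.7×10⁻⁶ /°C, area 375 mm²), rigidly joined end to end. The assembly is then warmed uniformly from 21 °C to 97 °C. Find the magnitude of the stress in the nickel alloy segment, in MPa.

If the supports were absent, the total length change would be Σ αᵢΔT Lᵢ = 12.6×10⁻⁶×76×450 + 16.7×10⁻⁶×76×170 = 0.6467 mm.
Since the ends are fixed, an axial force P builds up, equal in every segment, with P · Σ Lᵢ/(AᵢEᵢ) = δ_free.
Σ Lᵢ/(AᵢEᵢ) = 450/(1775×205×10³) + 170/(375×113×10³) = 5.248×10⁻⁶ mm/N.
P = 0.6467 / 5.248×10⁻⁶ = 123200 N = 123.2 kN, compressive.
σ_{nickel alloy} = P / A = 123200 / 1775 = 69.42 MPa.

σ ≈ 69.4 MPa (compressive)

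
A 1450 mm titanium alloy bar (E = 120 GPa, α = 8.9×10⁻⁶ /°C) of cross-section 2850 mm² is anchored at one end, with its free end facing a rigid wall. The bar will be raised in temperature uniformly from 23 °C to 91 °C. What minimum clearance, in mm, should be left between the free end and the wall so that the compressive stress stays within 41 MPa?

g ≈ 0.382 mm

Free expansion if unrestrained: δ_free = αΔT L = 8.9×10⁻⁶ × 68 × 1450 = 0.8775 mm.
A stress of 41 MPa corresponds to the wall pushing the bar back by σL/E = 41×1450/(120×10³) = 0.4954 mm.
So the gap has to take up the difference, g_min = δ_free − σL/E = 0.8775 − 0.4954 = 0.3821 mm.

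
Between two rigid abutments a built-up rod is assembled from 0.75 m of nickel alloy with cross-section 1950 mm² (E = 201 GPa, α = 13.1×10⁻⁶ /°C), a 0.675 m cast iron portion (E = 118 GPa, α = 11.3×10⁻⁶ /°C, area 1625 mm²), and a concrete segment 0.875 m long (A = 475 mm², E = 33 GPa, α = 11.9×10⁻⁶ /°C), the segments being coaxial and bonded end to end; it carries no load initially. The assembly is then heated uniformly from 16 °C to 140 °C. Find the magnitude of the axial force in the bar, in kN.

P ≈ 56.4 kN (compressive)

With the walls removed the bar would change length by δ_free = Σ αᵢΔT Lᵢ = 13.1×10⁻⁶×124×750 + 11.3×10⁻⁶×124×675 + 11.9×10⁻⁶×124×875 = 3.455 mm.
The walls prevent any net length change, so an axial force P (same in every segment) develops. Compatibility: P · Σ Lᵢ/(AᵢEᵢ) = δ_free.
The series flexibility is Σ Lᵢ/(AᵢEᵢ) = 750/(1950×201×10³) + 675/(1625×118×10³) + 875/(475×33×10³) = 6.126×10⁻⁵ mm/N.
Hence P = δ_free / Σ(L/AE) = 3.455/6.126×10⁻⁵ = 56.41 kN (compressive).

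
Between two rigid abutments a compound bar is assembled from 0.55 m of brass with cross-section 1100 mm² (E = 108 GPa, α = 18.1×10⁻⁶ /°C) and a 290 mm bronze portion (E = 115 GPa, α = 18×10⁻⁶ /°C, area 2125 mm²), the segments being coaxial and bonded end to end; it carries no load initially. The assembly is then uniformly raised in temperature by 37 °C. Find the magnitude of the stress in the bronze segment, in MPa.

If the supports were absent, the total length change would be Σ αᵢΔT Lᵢ = 18.1×10⁻⁶×37×550 + 18×10⁻⁶×37×290 = 0.5615 mm.
The rigid supports impose zero overall length change; the single axial force P common to all segments must satisfy P Σ Lᵢ/(AᵢEᵢ) = δ_free.
Σ Lᵢ/(AᵢEᵢ) = 550/(1100×108×10³) + 290/(2125×115×10³) = 5.816×10⁻⁶ mm/N.
Hence P = δ_free / Σ(L/AE) = 0.5615/5.816×10⁻⁶ = 96.53 kN (compressive).
σ_{bronze} = P / A = 96530 / 2125 = 45.43 MPa.

σ ≈ 45.4 MPa (compressive)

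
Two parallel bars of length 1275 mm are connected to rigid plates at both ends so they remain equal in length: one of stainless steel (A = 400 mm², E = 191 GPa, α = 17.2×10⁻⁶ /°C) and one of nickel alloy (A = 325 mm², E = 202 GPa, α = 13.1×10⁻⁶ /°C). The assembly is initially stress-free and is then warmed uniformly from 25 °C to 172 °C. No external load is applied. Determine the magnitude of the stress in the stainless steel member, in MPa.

σ ≈ 53.2 MPa (compressive)

Both members must finish at the same length. With the larger α, the stainless steel tends to over-expand; the plates restrain it, putting the stainless steel in compression and the nickel alloy in tension. With no external load the two internal forces are equal and opposite, magnitude P.
Equating the net (thermal + elastic) strains gives |α₁ − α₂|·ΔT = P·[1/(A₁E₁) + 1/(A₂E₂)].
|α₁ − α₂|·ΔT = 4.1×10⁻⁶ × 147 = 0.0006027.
1/(A₁E₁) + 1/(A₂E₂) = 1/(400×191×10³) + 1/(325×202×10³) = 2.832×10⁻⁸ N⁻¹.
P = 0.0006027 / 2.832×10⁻⁸ = 21280 N = 21.28 kN.
σ_{stainless steel} = P/A₁ = 21280/400 = 53.2 MPa, compressive.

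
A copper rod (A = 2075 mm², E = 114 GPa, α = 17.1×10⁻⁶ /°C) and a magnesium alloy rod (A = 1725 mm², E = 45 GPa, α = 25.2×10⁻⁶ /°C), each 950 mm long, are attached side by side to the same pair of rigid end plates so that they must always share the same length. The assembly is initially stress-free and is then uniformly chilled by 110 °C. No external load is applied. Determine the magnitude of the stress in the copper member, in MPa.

σ ≈ 25.1 MPa (compressive)

The magnesium alloy has the larger α, so on cooling it would change length more than the copper if both were free. The rigid plates force a common final length, so the magnesium alloy is put into tension and the copper into compression, with equal and opposite forces P (no external load).
Setting the final lengths equal and cancelling L: (α₁ − α₂)ΔT = P/(A₁E₁) + P/(A₂E₂).
|α₁ − α₂|·ΔT = 8.1×10⁻⁶ × 110 = 0.000891.
1/(A₁E₁) + 1/(A₂E₂) = 1/(2075×114×10³) + 1/(1725×45×10³) = 1.711×10⁻⁸ N⁻¹.
P = 0.000891 / 1.711×10⁻⁸ = 52080 N = 52.08 kN.
σ_{copper} = P/A₁ = 52080/2075 = 25.1 MPa, compressive.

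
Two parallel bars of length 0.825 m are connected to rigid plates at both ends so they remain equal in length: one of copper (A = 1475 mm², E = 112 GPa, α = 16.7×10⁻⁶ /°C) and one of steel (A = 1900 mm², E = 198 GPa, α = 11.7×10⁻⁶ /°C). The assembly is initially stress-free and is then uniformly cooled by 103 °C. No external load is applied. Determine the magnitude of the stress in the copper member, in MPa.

Equilibrium of a rigid end plate with no external load gives equal and opposite internal forces ±P in the two members. Since α_{copper} > α_{steel}, cooling drives the copper into tension and the steel into compression.
Compatibility of the two members (thermal + elastic change equal): (α₁ − α₂)ΔT = P·[1/(A₁E₁) + 1/(A₂E₂)].
|α₁ − α₂|·ΔT = 5×10⁻⁶ × 103 = 0.000515.
1/(A₁E₁) + 1/(A₂E₂) = 1/(1475×112×10³) + 1/(1900×198×10³) = 8.711×10⁻⁹ N⁻¹.
So P = 0.000515 / 8.711×10⁻⁹ = 59.12 kN.
σ_{copper} = P/A₁ = 59120/1475 = 40.08 MPa, tensile.

σ ≈ 40.1 MPa (tensile)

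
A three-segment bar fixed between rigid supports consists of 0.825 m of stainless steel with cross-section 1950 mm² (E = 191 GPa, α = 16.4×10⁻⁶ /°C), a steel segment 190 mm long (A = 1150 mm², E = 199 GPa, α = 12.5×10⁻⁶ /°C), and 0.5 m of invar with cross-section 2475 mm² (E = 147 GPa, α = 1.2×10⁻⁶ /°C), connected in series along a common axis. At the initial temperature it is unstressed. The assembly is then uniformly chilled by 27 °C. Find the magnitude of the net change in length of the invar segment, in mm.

Free thermal contraction of the whole bar: Σ αᵢΔT Lᵢ = 16.4×10⁻⁶×27×825 + 12.5×10⁻⁶×27×190 + 1.2×10⁻⁶×27×500 = 0.4456 mm.
The rigid supports impose zero overall length change; the single axial force P common to all segments must satisfy P Σ Lᵢ/(AᵢEᵢ) = δ_free.
Σ Lᵢ/(AᵢEᵢ) = 825/(1950×191×10³) + 190/(1150×199×10³) + 500/(2475×147×10³) = 4.42×10⁻⁶ mm/N.
So P = 0.4456 / 4.42×10⁻⁶ = 100.8 kN, tensile.
For the invar segment, free thermal change = 1.2×10⁻⁶×27×500 = 0.0162 mm and elastic change from P = 100800×500/(2475×147×10³) = 0.1386 mm; these oppose, so the net change is 0.122 mm (segment lengthens).

|ΔL| ≈ 0.122 mm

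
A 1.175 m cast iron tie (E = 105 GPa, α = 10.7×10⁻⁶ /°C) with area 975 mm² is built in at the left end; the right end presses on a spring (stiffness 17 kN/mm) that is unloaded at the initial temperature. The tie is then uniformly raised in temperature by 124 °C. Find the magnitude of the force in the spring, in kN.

Free thermal expansion: δ_free = αΔT L = 10.7×10⁻⁶ × 124 × 1175 = 1.559 mm.
With a force P in the spring, the elastic change of the tie is PL/(AE) and that of the spring is P/k; compatibility requires their sum to equal δ_free.
So P = δ_free / [L/(AE) + 1/k] = 1.559 / [ 1175/(975×105×10³) + 1/(17×10³) ].
P = 1.559 / 7.03×10⁻⁵ = 22180 N.

P ≈ 22.2 kN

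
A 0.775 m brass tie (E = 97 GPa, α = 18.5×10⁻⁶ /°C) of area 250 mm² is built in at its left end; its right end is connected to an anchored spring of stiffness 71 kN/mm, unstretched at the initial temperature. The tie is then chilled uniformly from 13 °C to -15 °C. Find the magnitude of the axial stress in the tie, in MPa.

σ ≈ 34.9 MPa (tensile)

Free thermal contraction: δ_free = αΔT L = 18.5×10⁻⁶ × 28 × 775 = 0.4015 mm.
With a force P in the spring, the elastic change of the tie is PL/(AE) and that of the spring is P/k; compatibility requires their sum to equal δ_free.
P [ L/(AE) + 1/k ] = δ_free → P [ 775/(250×97×10³) + 1/(71×10³) ] = 0.4015.
P = 0.4015 / 4.604×10⁻⁵ = 8719 N.
σ = P/A = 8719/250 = 34.88 MPa.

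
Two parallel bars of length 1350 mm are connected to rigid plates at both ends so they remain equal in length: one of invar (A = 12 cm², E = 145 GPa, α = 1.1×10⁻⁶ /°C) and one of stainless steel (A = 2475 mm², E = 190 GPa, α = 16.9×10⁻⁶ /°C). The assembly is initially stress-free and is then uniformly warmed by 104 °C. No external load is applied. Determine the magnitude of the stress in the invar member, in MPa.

The stainless steel has the larger α, so on heating it would change length more than the invar if both were free. The rigid plates force a common final length, so the stainless steel is put into compression and the invar into tension, with equal and opposite forces P (no external load).
Equating the net (thermal + elastic) strains gives |α₁ − α₂|·ΔT = P·[1/(A₁E₁) + 1/(A₂E₂)].
|α₁ − α₂|·ΔT = 15.8×10⁻⁶ × 104 = 0.001643.
1/(A₁E₁) + 1/(A₂E₂) = 1/(1200×145×10³) + 1/(2475×190×10³) = 7.874×10⁻⁹ N⁻¹.
P = 0.001643 / 7.874×10⁻⁹ = 208700 N = 208.7 kN.
σ_{invar} = P/A₁ = 208700/1200 = 173.9 MPa, tensile.

σ ≈ 174 MPa (tensile)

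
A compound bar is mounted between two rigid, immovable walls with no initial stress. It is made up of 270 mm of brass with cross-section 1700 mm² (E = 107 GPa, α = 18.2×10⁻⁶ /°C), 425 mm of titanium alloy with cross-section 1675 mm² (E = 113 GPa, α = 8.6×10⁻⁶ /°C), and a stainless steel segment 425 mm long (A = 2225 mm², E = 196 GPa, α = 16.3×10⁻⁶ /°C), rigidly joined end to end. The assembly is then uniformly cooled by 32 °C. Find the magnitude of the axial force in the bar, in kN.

If the supports were absent, the total length change would be Σ αᵢΔT Lᵢ = 18.2×10⁻⁶×32×270 + 8.6×10⁻⁶×32×425 + 16.3×10⁻⁶×32×425 = 0.4959 mm.
The rigid supports impose zero overall length change; the single axial force P common to all segments must satisfy P Σ Lᵢ/(AᵢEᵢ) = δ_free.
Σ Lᵢ/(AᵢEᵢ) = 270/(1700×107×10³) + 425/(1675×113×10³) + 425/(2225×196×10³) = 4.704×10⁻⁶ mm/N.
P = 0.4959 / 4.704×10⁻⁶ = 105400 N = 105.4 kN, tensile.

P ≈ 105 kN (tensile)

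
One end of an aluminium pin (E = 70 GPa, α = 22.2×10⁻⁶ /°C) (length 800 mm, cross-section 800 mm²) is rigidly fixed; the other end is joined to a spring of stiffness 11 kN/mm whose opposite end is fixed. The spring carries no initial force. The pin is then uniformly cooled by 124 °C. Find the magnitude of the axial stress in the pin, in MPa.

If the spring were absent the pin would shorten by αΔT L = 22.2×10⁻⁶ × 124 × 800 = 2.202 mm.
With a force P in the spring, the elastic change of the pin is PL/(AE) and that of the spring is P/k; compatibility requires their sum to equal δ_free.
P [ L/(AE) + 1/k ] = δ_free → P [ 800/(800×70×10³) + 1/(11×10³) ] = 2.202.
P = 2.202 / 0.0001052 = 20930 N.
σ = P/A = 20930/800 = 26.17 MPa.

σ ≈ 26.2 MPa (tensile)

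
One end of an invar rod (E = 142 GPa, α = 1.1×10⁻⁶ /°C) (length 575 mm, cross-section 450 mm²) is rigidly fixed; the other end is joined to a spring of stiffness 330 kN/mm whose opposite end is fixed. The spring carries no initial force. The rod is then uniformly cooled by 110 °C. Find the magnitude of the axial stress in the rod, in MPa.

σ ≈ 12.9 MPa (tensile)

Free thermal contraction: δ_free = αΔT L = 1.1×10⁻⁶ × 110 × 575 = 0.06957 mm.
With a force P in the spring, the elastic change of the rod is PL/(AE) and that of the spring is P/k; compatibility requires their sum to equal δ_free.
So P = δ_free / [L/(AE) + 1/k] = 0.06957 / [ 575/(450×142×10³) + 1/(330×10³) ].
P = 0.06957 / 1.203×10⁻⁵ = 5784 N.
σ = P/A = 5784/450 = 12.85 MPa.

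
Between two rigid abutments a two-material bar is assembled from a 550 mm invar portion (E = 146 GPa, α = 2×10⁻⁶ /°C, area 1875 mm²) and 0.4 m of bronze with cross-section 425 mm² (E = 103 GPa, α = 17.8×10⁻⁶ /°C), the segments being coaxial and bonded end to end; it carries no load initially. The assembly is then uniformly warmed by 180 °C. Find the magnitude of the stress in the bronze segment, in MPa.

If the supports were absent, the total length change would be Σ αᵢΔT Lᵢ = 2×10⁻⁶×180×550 + 17.8×10⁻⁶×180×400 = 1.48 mm.
The rigid supports impose zero overall length change; the single axial force P common to all segments must satisfy P Σ Lᵢ/(AᵢEᵢ) = δ_free.
Σ Lᵢ/(AᵢEᵢ) = 550/(1875×146×10³) + 400/(425×103×10³) = 1.115×10⁻⁵ mm/N.
P = 1.48 / 1.115×10⁻⁵ = 132700 N = 132.7 kN, compressive.
σ_{bronze} = P / A = 132700 / 425 = 312.3 MPa.

σ ≈ 312 MPa (compressive)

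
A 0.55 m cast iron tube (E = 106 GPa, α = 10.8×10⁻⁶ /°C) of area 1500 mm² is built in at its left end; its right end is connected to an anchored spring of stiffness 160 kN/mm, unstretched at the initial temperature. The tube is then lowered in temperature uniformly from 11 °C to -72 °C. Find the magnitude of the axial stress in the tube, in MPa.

The unrestrained thermal change is αΔT L = 10.8×10⁻⁶ × 83 × 550 = 0.493 mm.
Let P be the tensile force in the spring. The tube extends elastically by PL/(AE) and the spring stretches by P/k; together these equal δ_free.
P [ L/(AE) + 1/k ] = δ_free → P [ 550/(1500×106×10³) + 1/(160×10³) ] = 0.493.
P = 0.493 / 9.709×10⁻⁶ = 50780 N.
σ = P/A = 50780/1500 = 33.85 MPa.

σ ≈ 33.9 MPa (tensile)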